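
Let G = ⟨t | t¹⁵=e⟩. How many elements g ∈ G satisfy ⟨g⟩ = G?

G is cyclic of order 15. An element generates G iff its order is 15, and a cyclic group of order 15 has exactly φ(15) = 8 such elements.

Answer: 8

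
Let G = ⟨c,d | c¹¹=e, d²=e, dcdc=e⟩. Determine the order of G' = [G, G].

G' = [G, G] is generated by all commutators. The generator-pair commutators are: [c, d] = c².
The subgroup they normally generate is {e, c, c², c³, c⁴, c⁵, c⁶, c⁷, c⁸, c⁹, c¹⁰}, of order 11.
Check: |G/G'| = 22/11 = 2 is the order of the abelianisation.

Answer: 11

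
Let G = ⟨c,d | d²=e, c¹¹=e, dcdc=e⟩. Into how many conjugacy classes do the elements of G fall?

The conjugacy classes (representative and size) are:
  [e] (size 1), [c¹⁰] (size 2), [c²] (size 2), [c³] (size 2), [c⁷] (size 2), [c⁶] (size 2), [c²d] (size 11).
Class equation: 1 + 2 + 2 + 2 + 2 + 2 + 11 = 22 = |G|. So G has 7 conjugacy classes.

Answer: 7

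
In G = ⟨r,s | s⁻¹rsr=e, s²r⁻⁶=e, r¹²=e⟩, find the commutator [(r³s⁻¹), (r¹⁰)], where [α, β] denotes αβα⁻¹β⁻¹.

[(r³s⁻¹), (r¹⁰)] = (r³s⁻¹)·(r¹⁰)·(r³s⁻¹)⁻¹·(r¹⁰)⁻¹.
  (r³s⁻¹) · (r¹⁰) = r⁵s⁻¹
  (r⁵s⁻¹) · (r³s) = r²
  (r²) · (r²) = r⁴

Answer: r⁴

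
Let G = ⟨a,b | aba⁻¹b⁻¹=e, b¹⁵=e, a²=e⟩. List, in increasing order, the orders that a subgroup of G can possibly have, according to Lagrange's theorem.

|G| = 30 = 2 · 3 · 5. By Lagrange's theorem the order of any subgroup divides 30; the divisors of 30 are 1, 2, 3, 5, 6, 10, 15, 30.

Answer: 1, 2, 3, 5, 6, 10, 15, 30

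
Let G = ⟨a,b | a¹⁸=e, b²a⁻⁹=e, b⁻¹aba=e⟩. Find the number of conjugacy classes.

The conjugacy classes (representative and size) are:
  [e] (size 1), [a¹⁷] (size 2), [a¹⁶] (size 2), [a³] (size 2), [a¹⁴] (size 2), [a¹³] (size 2), [a¹²] (size 2), [a¹¹] (size 2), [a¹⁰] (size 2), [a⁹] (size 1), [a⁸b] (size 9), [ab] (size 9).
Class equation: 1 + 2 + 2 + 2 + 2 + 2 + 2 + 2 + 2 + 1 + 9 + 9 = 36 = |G|. So G has 12 conjugacy classes.

Answer: 12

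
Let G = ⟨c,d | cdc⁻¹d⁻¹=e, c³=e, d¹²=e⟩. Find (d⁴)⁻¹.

The order of (d⁴) is 3 (smallest k with (d⁴)ᵏ = e), so (d⁴)⁻¹ = (d⁴)² = d⁸.
Check: (d⁴) · (d⁸) → (d⁴) · d⁸ = e, giving e as required.

Answer: d⁸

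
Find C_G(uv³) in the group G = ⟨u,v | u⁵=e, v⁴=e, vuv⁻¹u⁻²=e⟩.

⟨uv³⟩ ⊆ C_G(uv³) since powers of uv³ commute with uv³; so |C_G(uv³)| ≥ |⟨uv³⟩| = 4.
By orbit–stabilizer, |C_G(uv³)| = |G| / |conj. class of uv³| = 20 / 5 = 4.
The 4 elements commuting with uv³ are {e, uv³, u³v, u⁴v²}.

Answer: {e, uv³, u³v, u⁴v²}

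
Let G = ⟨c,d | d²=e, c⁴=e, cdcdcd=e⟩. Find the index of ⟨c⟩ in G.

First find ord(c) by computing successive powers:
  c¹ = c, c² = c², c³ = c³, c⁴ = e.
So |⟨c⟩| = ord(c) = 4. With |G| = 24, by Lagrange [G : ⟨c⟩] = 24/4 = 6.

Answer: 6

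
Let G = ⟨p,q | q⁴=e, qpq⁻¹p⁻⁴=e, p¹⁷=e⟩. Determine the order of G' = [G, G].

G' = [G, G] is generated by all commutators. The generator-pair commutators are: [p, q] = p¹⁴.
The subgroup they normally generate is {e, p, p², p³, p⁴, p⁵, p⁶, p⁷, p⁸, p⁹, p¹⁰, p¹¹, p¹², p¹³, p¹⁴, p¹⁵, p¹⁶}, of order 17.
Check: |G/G'| = 68/17 = 4 is the order of the abelianisation.

Answer: 17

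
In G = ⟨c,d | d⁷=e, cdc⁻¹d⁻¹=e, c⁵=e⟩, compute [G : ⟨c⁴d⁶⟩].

First find ord(c⁴d⁶) by computing successive powers:
  (c⁴d⁶)¹ = c⁴d⁶, (c⁴d⁶)² = c³d⁵, (c⁴d⁶)³ = c²d⁴, (c⁴d⁶)⁴ = cd³, (c⁴d⁶)⁵ = d², (c⁴d⁶)⁶ = c⁴d, (c⁴d⁶)⁷ = c³, (c⁴d⁶)⁸ = c²d⁶, (c⁴d⁶)⁹ = cd⁵, (c⁴d⁶)¹⁰ = d⁴, (c⁴d⁶)¹¹ = c⁴d³, (c⁴d⁶)¹² = c³d², (c⁴d⁶)¹³ = c²d, (c⁴d⁶)¹⁴ = c, (c⁴d⁶)¹⁵ = d⁶, (c⁴d⁶)¹⁶ = c⁴d⁵, (c⁴d⁶)¹⁷ = c³d⁴, (c⁴d⁶)¹⁸ = c²d³, (c⁴d⁶)¹⁹ = cd², (c⁴d⁶)²⁰ = d, (c⁴d⁶)²¹ = c⁴, (c⁴d⁶)²² = c³d⁶, (c⁴d⁶)²³ = c²d⁵, (c⁴d⁶)²⁴ = cd⁴, (c⁴d⁶)²⁵ = d³, (c⁴d⁶)²⁶ = c⁴d², (c⁴d⁶)²⁷ = c³d, (c⁴d⁶)²⁸ = c², (c⁴d⁶)²⁹ = cd⁶, (c⁴d⁶)³⁰ = d⁵, (c⁴d⁶)³¹ = c⁴d⁴, (c⁴d⁶)³² = c³d³, (c⁴d⁶)³³ = c²d², (c⁴d⁶)³⁴ = cd, (c⁴d⁶)³⁵ = e.
So |⟨c⁴d⁶⟩| = ord(c⁴d⁶) = 35. With |G| = 35, by Lagrange [G : ⟨c⁴d⁶⟩] = 35/35 = 1.

Answer: 1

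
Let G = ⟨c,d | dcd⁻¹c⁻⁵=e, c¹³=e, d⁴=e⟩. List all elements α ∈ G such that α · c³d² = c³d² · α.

⟨c³d²⟩ ⊆ C_G(c³d²) since powers of c³d² commute with c³d²; so |C_G(c³d²)| ≥ |⟨c³d²⟩| = 2.
By orbit–stabilizer, |C_G(c³d²)| = |G| / |conj. class of c³d²| = 52 / 13 = 4.
The 4 elements commuting with c³d² are {e, c⁷d, c³d², c⁹d³}.

Answer: {e, c⁷d, c³d², c⁹d³}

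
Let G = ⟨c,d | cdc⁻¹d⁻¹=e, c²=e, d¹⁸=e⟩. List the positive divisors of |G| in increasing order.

|G| = 36 = 2² · 3². By Lagrange's theorem the order of any subgroup divides 36; the divisors of 36 are 1, 2, 3, 4, 6, 9, 12, 18, 36.

Answer: 1, 2, 3, 4, 6, 9, 12, 18, 36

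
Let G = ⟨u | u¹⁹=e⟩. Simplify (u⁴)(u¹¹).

Compute (u⁴) · (u¹¹) by multiplying left to right and reducing via the relations at each step:
  (u⁴) · u¹¹ = u¹⁵

Answer: u¹⁵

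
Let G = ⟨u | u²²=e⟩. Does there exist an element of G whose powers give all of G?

|G| = 22. The element u has order 22 (its powers give 22 distinct elements), so ⟨u⟩ = G and G is cyclic.

Answer: Yes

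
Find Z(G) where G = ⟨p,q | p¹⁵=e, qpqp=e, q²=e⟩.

An element z ∈ Z(G) iff z commutes with every generator.
For example e is central: e·p = p = p·e; e·q = q = q·e.
Whereas p ∉ Z(G) since p·q = pq ≠ p¹⁴q = q·p.
Checking each of the 30 elements this way gives Z(G) = {e}, of order 1.

Answer: {e}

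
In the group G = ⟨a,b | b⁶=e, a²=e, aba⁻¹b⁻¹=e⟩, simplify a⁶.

Compute successive powers of a, reducing at each step:
  a²: a · a = e
  a³: e · a = a
  a⁴: a · a = e
  a⁵: e · a = a
  a⁶: a · a = e

Answer: e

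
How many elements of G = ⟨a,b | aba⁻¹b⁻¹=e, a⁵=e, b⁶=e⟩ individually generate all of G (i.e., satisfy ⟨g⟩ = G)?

G is cyclic of order 30. An element generates G iff its order is 30, and a cyclic group of order 30 has exactly φ(30) = 8 such elements.

Answer: 8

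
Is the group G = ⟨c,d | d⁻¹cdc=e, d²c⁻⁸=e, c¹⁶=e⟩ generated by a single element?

Every cyclic group is abelian. But c·d = cd while d·c = c⁷d⁻¹, so c·d ≠ d·c and G is not abelian. Hence G is not cyclic.

Answer: No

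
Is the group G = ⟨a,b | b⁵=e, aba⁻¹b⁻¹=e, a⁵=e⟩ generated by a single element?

|G| = 25, but the maximum element order in G is 5 < 25. No single element generates all of G, so G is not cyclic.

Answer: No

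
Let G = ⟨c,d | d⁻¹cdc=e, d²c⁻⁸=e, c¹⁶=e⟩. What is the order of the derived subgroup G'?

G' = [G, G] is generated by all commutators. The generator-pair commutators are: [c, d] = c².
The subgroup they normally generate is {e, c², c⁴, c⁶, c⁸, c¹⁰, c¹², c¹⁴}, of order 8.
Check: |G/G'| = 32/8 = 4 is the order of the abelianisation.

Answer: 8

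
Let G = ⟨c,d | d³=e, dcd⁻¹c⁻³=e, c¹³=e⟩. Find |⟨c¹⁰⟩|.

|⟨c¹⁰⟩| equals the order of c¹⁰. Compute successive powers until reaching e:
  (c¹⁰)¹ = c¹⁰, (c¹⁰)² = c⁷, (c¹⁰)³ = c⁴, (c¹⁰)⁴ = c, (c¹⁰)⁵ = c¹¹, (c¹⁰)⁶ = c⁸, (c¹⁰)⁷ = c⁵, (c¹⁰)⁸ = c², (c¹⁰)⁹ = c¹², (c¹⁰)¹⁰ = c⁹, (c¹⁰)¹¹ = c⁶, (c¹⁰)¹² = c³, (c¹⁰)¹³ = e.
The smallest positive k with (c¹⁰)ᵏ = e is 13, so |⟨c¹⁰⟩| = 13.

Answer: 13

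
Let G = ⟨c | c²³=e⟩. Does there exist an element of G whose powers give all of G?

|G| = 23. The element c has order 23 (its powers give 23 distinct elements), so ⟨c⟩ = G and G is cyclic.

Answer: Yes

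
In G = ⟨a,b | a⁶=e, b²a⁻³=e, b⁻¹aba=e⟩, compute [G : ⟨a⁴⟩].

First find ord(a⁴) by computing successive powers:
  (a⁴)¹ = a⁴, (a⁴)² = a², (a⁴)³ = e.
So |⟨a⁴⟩| = ord(a⁴) = 3. With |G| = 12, by Lagrange [G : ⟨a⁴⟩] = 12/3 = 4.

Answer: 4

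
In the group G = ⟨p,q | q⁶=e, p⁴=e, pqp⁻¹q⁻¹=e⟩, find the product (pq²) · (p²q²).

Compute (pq²) · (p²q²) by multiplying left to right and reducing via the relations at each step:
  (pq²) · p² = p³q²
  (p³q²) · q² = p³q⁴

Answer: p³q⁴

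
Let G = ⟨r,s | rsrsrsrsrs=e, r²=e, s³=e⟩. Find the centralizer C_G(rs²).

⟨rs²⟩ ⊆ C_G(rs²) since powers of rs² commute with rs²; so |C_G(rs²)| ≥ |⟨rs²⟩| = 5.
By orbit–stabilizer, |C_G(rs²)| = |G| / |conj. class of rs²| = 60 / 12 = 5.
The 5 elements commuting with rs² are {e, rs², sr, srsr, rs²rs²}.

Answer: {e, rs², sr, srsr, rs²rs²}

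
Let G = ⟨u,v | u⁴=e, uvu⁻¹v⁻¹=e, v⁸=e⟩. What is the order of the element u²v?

Compute successive powers until reaching e:
  (u²v)¹ = u²v, (u²v)² = v², (u²v)³ = u²v³, (u²v)⁴ = v⁴, (u²v)⁵ = u²v⁵, (u²v)⁶ = v⁶, (u²v)⁷ = u²v⁷, (u²v)⁸ = e.
The smallest positive k with (u²v)ᵏ = e is 8.

Answer: 8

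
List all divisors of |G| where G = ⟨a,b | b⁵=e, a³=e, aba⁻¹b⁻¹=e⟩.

|G| = 15 = 3 · 5. By Lagrange's theorem the order of any subgroup divides 15; the divisors of 15 are 1, 3, 5, 15.

Answer: 1, 3, 5, 15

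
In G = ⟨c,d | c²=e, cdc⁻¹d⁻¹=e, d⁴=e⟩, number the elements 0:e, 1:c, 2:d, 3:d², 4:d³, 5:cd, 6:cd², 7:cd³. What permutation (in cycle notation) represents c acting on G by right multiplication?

(0 1)(2 5)(3 6)(4 7)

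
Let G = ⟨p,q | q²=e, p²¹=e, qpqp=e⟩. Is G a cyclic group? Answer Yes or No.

Every cyclic group is abelian. But p·q = pq while q·p = p²⁰q, so p·q ≠ q·p and G is not abelian. Hence G is not cyclic.

Answer: No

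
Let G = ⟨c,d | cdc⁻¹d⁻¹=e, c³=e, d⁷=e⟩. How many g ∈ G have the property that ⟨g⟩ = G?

G is cyclic of order 21. An element generates G iff its order is 21, and a cyclic group of order 21 has exactly φ(21) = 12 such elements.

Answer: 12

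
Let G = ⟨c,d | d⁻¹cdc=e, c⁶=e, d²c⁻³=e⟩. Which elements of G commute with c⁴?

⟨c⁴⟩ ⊆ C_G(c⁴) since powers of c⁴ commute with c⁴; so |C_G(c⁴)| ≥ |⟨c⁴⟩| = 3.
By orbit–stabilizer, |C_G(c⁴)| = |G| / |conj. class of c⁴| = 12 / 2 = 6.
The 6 elements commuting with c⁴ are {e, c, c², c³, c⁴, c⁵}.

Answer: {e, c, c², c³, c⁴, c⁵}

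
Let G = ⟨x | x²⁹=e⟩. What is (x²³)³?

Compute successive powers of (x²³), reducing at each step:
  (x²³)²: (x²³) · x²³ = x¹⁷
  (x²³)³: (x¹⁷) · x²³ = x¹¹

Answer: x¹¹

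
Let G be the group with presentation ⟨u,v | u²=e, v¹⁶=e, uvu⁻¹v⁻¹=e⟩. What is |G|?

Enumerate words in the generators, reducing via the relations: the distinct elements are
  {e, u, v, uv, v², v³, v⁴, v⁵, v⁶, v⁷, v⁸, v⁹, uv², uv³, uv⁴, uv⁵, uv⁶, uv⁷, uv⁸, uv⁹, v¹², v¹³, v¹¹, v¹⁰, v¹⁴, v¹⁵, uv¹², uv¹³, uv¹¹, uv¹⁰, uv¹⁴, uv¹⁵}.
No further products give new elements, so |G| = 32.

Answer: 32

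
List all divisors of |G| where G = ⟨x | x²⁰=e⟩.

|G| = 20 = 2² · 5. By Lagrange's theorem the order of any subgroup divides 20; the divisors of 20 are 1, 2, 4, 5, 10, 20.

Answer: 1, 2, 4, 5, 10, 20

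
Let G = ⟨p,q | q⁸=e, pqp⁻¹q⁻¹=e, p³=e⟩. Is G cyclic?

|G| = 24. The element pq has order 24 (its powers give 24 distinct elements), so ⟨pq⟩ = G and G is cyclic.

Answer: Yes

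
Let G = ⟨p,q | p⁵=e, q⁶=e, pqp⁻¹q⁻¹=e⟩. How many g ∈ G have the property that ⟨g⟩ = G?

G is cyclic of order 30. An element generates G iff its order is 30, and a cyclic group of order 30 has exactly φ(30) = 8 such elements.

Answer: 8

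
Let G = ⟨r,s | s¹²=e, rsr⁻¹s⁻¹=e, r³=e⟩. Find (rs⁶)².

Compute successive powers of (rs⁶), reducing at each step:
  (rs⁶)²: (rs⁶) · r = r²s⁶;   (r²s⁶) · s⁶ = r²

Answer: r²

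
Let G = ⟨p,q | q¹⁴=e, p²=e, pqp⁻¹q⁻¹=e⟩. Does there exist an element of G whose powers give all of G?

|G| = 28, but the maximum element order in G is 14 < 28. No single element generates all of G, so G is not cyclic.

Answer: No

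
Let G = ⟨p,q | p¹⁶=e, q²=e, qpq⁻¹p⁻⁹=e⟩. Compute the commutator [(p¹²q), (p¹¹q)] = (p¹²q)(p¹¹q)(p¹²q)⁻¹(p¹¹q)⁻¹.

[(p¹²q), (p¹¹q)] = (p¹²q)·(p¹¹q)·(p¹²q)⁻¹·(p¹¹q)⁻¹.
  (p¹²q) · (p¹¹q) = p¹⁵
  (p¹⁵) · (p⁴q) = p³q
  (p³q) · (p¹³q) = p⁸

Answer: p⁸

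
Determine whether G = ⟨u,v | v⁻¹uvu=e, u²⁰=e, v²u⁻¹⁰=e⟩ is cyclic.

Every cyclic group is abelian. But u·v = uv while v·u = u⁹v⁻¹, so u·v ≠ v·u and G is not abelian. Hence G is not cyclic.

Answer: No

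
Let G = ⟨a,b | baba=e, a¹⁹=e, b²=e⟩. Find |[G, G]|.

G' = [G, G] is generated by all commutators. The generator-pair commutators are: [a, b] = a².
The subgroup they normally generate is {e, a, a², a³, a⁴, a⁵, a⁶, a⁷, a⁸, a⁹, a¹⁰, a¹¹, a¹², a¹³, a¹⁴, a¹⁵, a¹⁶, a¹⁷, a¹⁸}, of order 19.
Check: |G/G'| = 38/19 = 2 is the order of the abelianisation.

Answer: 19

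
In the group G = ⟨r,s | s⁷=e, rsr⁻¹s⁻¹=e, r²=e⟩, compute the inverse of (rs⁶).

The order of (rs⁶) is 14 (smallest k with (rs⁶)ᵏ = e), so (rs⁶)⁻¹ = (rs⁶)¹³ = rs.
Check: (rs⁶) · (rs) → (rs⁶) · r = s⁶;   (s⁶) · s = e, giving e as required.

Answer: rs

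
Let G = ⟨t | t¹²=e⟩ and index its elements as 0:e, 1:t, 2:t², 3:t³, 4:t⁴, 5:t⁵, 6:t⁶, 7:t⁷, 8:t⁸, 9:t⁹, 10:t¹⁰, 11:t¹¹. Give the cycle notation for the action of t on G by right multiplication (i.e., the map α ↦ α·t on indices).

(0 1 2 3 4 5 6 7 8 9 10 11)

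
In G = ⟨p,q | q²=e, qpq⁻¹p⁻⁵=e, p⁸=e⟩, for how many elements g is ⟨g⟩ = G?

⟨g⟩ = G would require ord(g) = |G| = 16, but the maximum element order in G is 8 < 16. So G is not cyclic and no single element generates it: the count is 0.

Answer: 0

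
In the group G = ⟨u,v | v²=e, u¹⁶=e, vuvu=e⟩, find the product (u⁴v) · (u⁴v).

Compute (u⁴v) · (u⁴v) by multiplying left to right and reducing via the relations at each step:
  (u⁴v) · u⁴ = v
  v · v = e

Answer: e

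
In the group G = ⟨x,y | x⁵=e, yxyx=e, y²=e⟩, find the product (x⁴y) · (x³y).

Compute (x⁴y) · (x³y) by multiplying left to right and reducing via the relations at each step:
  (x⁴y) · x³ = xy
  (xy) · y = x

Answer: x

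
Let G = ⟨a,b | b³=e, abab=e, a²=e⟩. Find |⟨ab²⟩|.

|⟨ab²⟩| equals the order of ab². Compute successive powers until reaching e:
  (ab²)¹ = ab², (ab²)² = e.
The smallest positive k with (ab²)ᵏ = e is 2, so |⟨ab²⟩| = 2.

Answer: 2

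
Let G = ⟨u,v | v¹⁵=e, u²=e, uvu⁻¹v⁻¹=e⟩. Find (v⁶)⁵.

Compute successive powers of (v⁶), reducing at each step:
  (v⁶)²: (v⁶) · v⁶ = v¹²
  (v⁶)³: (v¹²) · v⁶ = v³
  (v⁶)⁴: (v³) · v⁶ = v⁹
  (v⁶)⁵: (v⁹) · v⁶ = e

Answer: e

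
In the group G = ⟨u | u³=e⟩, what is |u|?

Compute successive powers until reaching e:
  u¹ = u, u² = u², u³ = e.
The smallest positive k with uᵏ = e is 3.

Answer: 3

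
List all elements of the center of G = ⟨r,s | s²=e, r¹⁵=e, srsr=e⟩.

An element z ∈ Z(G) iff z commutes with every generator.
For example e is central: e·r = r = r·e; e·s = s = s·e.
Whereas r ∉ Z(G) since r·s = rs ≠ r¹⁴s = s·r.
Checking each of the 30 elements this way gives Z(G) = {e}, of order 1.

Answer: {e}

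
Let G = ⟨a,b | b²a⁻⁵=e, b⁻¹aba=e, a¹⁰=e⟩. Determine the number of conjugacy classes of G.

The conjugacy classes (representative and size) are:
  [e] (size 1), [a] (size 2), [a⁸] (size 2), [a⁷] (size 2), [a⁴] (size 2), [a⁵] (size 1), [a⁴b] (size 5), [a²b⁻¹] (size 5).
Class equation: 1 + 2 + 2 + 2 + 2 + 1 + 5 + 5 = 20 = |G|. So G has 8 conjugacy classes.

Answer: 8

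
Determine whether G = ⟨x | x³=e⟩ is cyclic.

|G| = 3. The element x has order 3 (its powers give 3 distinct elements), so ⟨x⟩ = G and G is cyclic.

Answer: Yes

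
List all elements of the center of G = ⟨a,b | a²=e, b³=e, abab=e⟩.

An element z ∈ Z(G) iff z commutes with every generator.
For example e is central: e·a = a = a·e; e·b = b = b·e.
Whereas a ∉ Z(G) since a·b = ab ≠ ab² = b·a.
Checking each of the 6 elements this way gives Z(G) = {e}, of order 1.

Answer: {e}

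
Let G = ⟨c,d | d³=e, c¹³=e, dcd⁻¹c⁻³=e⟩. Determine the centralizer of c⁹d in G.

⟨c⁹d⟩ ⊆ C_G(c⁹d) since powers of c⁹d commute with c⁹d; so |C_G(c⁹d)| ≥ |⟨c⁹d⟩| = 3.
By orbit–stabilizer, |C_G(c⁹d)| = |G| / |conj. class of c⁹d| = 39 / 13 = 3.
The 3 elements commuting with c⁹d are {e, c⁹d, c¹⁰d²}.

Answer: {e, c⁹d, c¹⁰d²}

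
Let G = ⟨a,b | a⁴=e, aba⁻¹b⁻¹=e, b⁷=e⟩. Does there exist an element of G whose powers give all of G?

|G| = 28. The element ab has order 28 (its powers give 28 distinct elements), so ⟨ab⟩ = G and G is cyclic.

Answer: Yes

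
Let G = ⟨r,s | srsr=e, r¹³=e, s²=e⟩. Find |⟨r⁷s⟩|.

|⟨r⁷s⟩| equals the order of r⁷s. Compute successive powers until reaching e:
  (r⁷s)¹ = r⁷s, (r⁷s)² = e.
The smallest positive k with (r⁷s)ᵏ = e is 2, so |⟨r⁷s⟩| = 2.

Answer: 2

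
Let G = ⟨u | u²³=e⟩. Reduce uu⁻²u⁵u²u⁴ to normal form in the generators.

Multiply left to right, reducing at each step:
  u · u⁻² = u²²
  (u²²) · u⁵ = u⁴
  (u⁴) · u² = u⁶
  (u⁶) · u⁴ = u¹⁰

Answer: u¹⁰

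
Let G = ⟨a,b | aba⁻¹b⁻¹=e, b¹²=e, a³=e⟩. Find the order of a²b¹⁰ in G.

Compute successive powers until reaching e:
  (a²b¹⁰)¹ = a²b¹⁰, (a²b¹⁰)² = ab⁸, (a²b¹⁰)³ = b⁶, (a²b¹⁰)⁴ = a²b⁴, (a²b¹⁰)⁵ = ab², (a²b¹⁰)⁶ = e.
The smallest positive k with (a²b¹⁰)ᵏ = e is 6.

Answer: 6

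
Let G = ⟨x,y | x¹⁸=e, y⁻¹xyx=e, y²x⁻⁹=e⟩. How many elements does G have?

Enumerate words in the generators, reducing via the relations: the distinct elements are
  {e, x, y, xy, x², x³, x⁴, x⁵, x⁶, x⁷, x⁸, x⁹, x²y, x³y, x¹², x¹³, x¹¹, x¹⁰, x¹⁴, x¹⁵, x¹⁶, x¹⁷, x⁴y, x⁵y, x⁶y, x⁷y, x⁸y, y⁻¹, xy⁻¹, x²y⁻¹, x³y⁻¹, x⁴y⁻¹, x⁵y⁻¹, x⁶y⁻¹, x⁷y⁻¹, x⁸y⁻¹}.
No further products give new elements, so |G| = 36.

Answer: 36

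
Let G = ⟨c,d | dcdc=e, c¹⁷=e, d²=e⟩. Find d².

Compute successive powers of d, reducing at each step:
  d²: d · d = e

Answer: e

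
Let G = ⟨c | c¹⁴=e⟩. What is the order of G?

G is generated by a single element, so G is cyclic. The relator gives c¹⁴ = e and no smaller power is forced to be e, so the 14 powers {c, e, c², c³, c⁴, c⁵, c⁶, c⁷, c⁸, c⁹, c¹², c¹³, c¹¹, c¹⁰} are distinct. Hence |G| = 14.

Answer: 14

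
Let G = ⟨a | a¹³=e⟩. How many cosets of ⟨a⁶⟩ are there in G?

First find ord(a⁶) by computing successive powers:
  (a⁶)¹ = a⁶, (a⁶)² = a¹², (a⁶)³ = a⁵, (a⁶)⁴ = a¹¹, (a⁶)⁵ = a⁴, (a⁶)⁶ = a¹⁰, (a⁶)⁷ = a³, (a⁶)⁸ = a⁹, (a⁶)⁹ = a², (a⁶)¹⁰ = a⁸, (a⁶)¹¹ = a, (a⁶)¹² = a⁷, (a⁶)¹³ = e.
So |⟨a⁶⟩| = ord(a⁶) = 13. With |G| = 13, by Lagrange [G : ⟨a⁶⟩] = 13/13 = 1.

Answer: 1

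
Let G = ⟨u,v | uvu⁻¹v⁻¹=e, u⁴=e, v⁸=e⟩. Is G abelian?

Each pair of generators commutes: u·v = uv = v·u. Since the generators pairwise commute, every element of G commutes with every other, so G is abelian.

Answer: Yes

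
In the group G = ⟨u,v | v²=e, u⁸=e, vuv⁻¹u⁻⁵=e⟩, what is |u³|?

Compute successive powers until reaching e:
  (u³)¹ = u³, (u³)² = u⁶, (u³)³ = u, (u³)⁴ = u⁴, (u³)⁵ = u⁷, (u³)⁶ = u², (u³)⁷ = u⁵, (u³)⁸ = e.
The smallest positive k with (u³)ᵏ = e is 8.

Answer: 8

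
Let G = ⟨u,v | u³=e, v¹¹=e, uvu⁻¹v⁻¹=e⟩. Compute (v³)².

Compute successive powers of (v³), reducing at each step:
  (v³)²: (v³) · v³ = v⁶

Answer: v⁶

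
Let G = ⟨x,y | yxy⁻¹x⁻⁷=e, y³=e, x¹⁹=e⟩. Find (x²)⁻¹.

The order of (x²) is 19 (smallest k with (x²)ᵏ = e), so (x²)⁻¹ = (x²)¹⁸ = x¹⁷.
Check: (x²) · (x¹⁷) → (x²) · x¹⁷ = e, giving e as required.

Answer: x¹⁷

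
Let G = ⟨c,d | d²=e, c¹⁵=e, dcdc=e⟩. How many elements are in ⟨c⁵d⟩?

|⟨c⁵d⟩| equals the order of c⁵d. Compute successive powers until reaching e:
  (c⁵d)¹ = c⁵d, (c⁵d)² = e.
The smallest positive k with (c⁵d)ᵏ = e is 2, so |⟨c⁵d⟩| = 2.

Answer: 2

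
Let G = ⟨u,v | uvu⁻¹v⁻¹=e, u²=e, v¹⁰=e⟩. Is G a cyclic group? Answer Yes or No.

|G| = 20, but the maximum element order in G is 10 < 20. No single element generates all of G, so G is not cyclic.

Answer: No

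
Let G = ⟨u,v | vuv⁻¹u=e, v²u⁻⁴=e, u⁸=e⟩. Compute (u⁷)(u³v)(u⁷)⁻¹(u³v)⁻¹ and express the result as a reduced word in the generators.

[(u⁷), (u³v)] = (u⁷)·(u³v)·(u⁷)⁻¹·(u³v)⁻¹.
  (u⁷) · (u³v) = u²v
  (u²v) · u = uv
  (uv) · (u³v⁻¹) = u⁶

Answer: u⁶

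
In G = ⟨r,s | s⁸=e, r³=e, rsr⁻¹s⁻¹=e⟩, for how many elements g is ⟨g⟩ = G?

G is cyclic of order 24. An element generates G iff its order is 24, and a cyclic group of order 24 has exactly φ(24) = 8 such elements.

Answer: 8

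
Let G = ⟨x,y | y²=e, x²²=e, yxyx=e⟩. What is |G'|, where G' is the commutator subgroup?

G' = [G, G] is generated by all commutators. The generator-pair commutators are: [x, y] = x².
The subgroup they normally generate is {e, x², x⁴, x⁶, x⁸, x¹⁰, x¹², x¹⁴, x¹⁶, x¹⁸, x²⁰}, of order 11.
Check: |G/G'| = 44/11 = 4 is the order of the abelianisation.

Answer: 11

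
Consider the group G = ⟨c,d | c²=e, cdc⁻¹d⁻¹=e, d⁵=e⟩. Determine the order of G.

Enumerate words in the generators, reducing via the relations: the distinct elements are
  {c, d, e, cd, d², d³, d⁴, cd², cd³, cd⁴}.
No further products give new elements, so |G| = 10.

Answer: 10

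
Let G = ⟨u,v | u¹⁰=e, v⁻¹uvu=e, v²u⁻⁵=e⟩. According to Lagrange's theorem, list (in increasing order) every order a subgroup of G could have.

|G| = 20 = 2² · 5. By Lagrange's theorem the order of any subgroup divides 20; the divisors of 20 are 1, 2, 4, 5, 10, 20.

Answer: 1, 2, 4, 5, 10, 20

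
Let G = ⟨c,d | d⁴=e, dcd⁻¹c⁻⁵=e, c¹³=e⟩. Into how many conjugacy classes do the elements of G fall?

The conjugacy classes (representative and size) are:
  [e] (size 1), [c] (size 4), [c²] (size 4), [c⁹] (size 4), [c¹²d] (size 13), [c⁴d²] (size 13), [c¹²d³] (size 13).
Class equation: 1 + 4 + 4 + 4 + 13 + 13 + 13 = 52 = |G|. So G has 7 conjugacy classes.

Answer: 7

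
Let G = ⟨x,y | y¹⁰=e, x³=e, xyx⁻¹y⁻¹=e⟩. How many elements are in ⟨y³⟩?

|⟨y³⟩| equals the order of y³. Compute successive powers until reaching e:
  (y³)¹ = y³, (y³)² = y⁶, (y³)³ = y⁹, (y³)⁴ = y², (y³)⁵ = y⁵, (y³)⁶ = y⁸, (y³)⁷ = y, (y³)⁸ = y⁴, (y³)⁹ = y⁷, (y³)¹⁰ = e.
The smallest positive k with (y³)ᵏ = e is 10, so |⟨y³⟩| = 10.

Answer: 10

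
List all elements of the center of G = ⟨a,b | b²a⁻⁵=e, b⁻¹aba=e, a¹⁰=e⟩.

An element z ∈ Z(G) iff z commutes with every generator.
For example a⁵ is central: (a⁵)·a = a⁶ = a·(a⁵); (a⁵)·b = b⁻¹ = b·(a⁵).
Whereas a ∉ Z(G) since a·b = ab ≠ a⁴b⁻¹ = b·a.
Checking each of the 20 elements this way gives Z(G) = {e, a⁵}, of order 2.

Answer: {e, a⁵}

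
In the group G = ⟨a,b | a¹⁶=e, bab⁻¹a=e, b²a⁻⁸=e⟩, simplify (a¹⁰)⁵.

Compute successive powers of (a¹⁰), reducing at each step:
  (a¹⁰)²: (a¹⁰) · a¹⁰ = a⁴
  (a¹⁰)³: (a⁴) · a¹⁰ = a¹⁴
  (a¹⁰)⁴: (a¹⁴) · a¹⁰ = a⁸
  (a¹⁰)⁵: (a⁸) · a¹⁰ = a²

Answer: a²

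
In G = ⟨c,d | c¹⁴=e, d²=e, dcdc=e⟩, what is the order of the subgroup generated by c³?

|⟨c³⟩| equals the order of c³. Compute successive powers until reaching e:
  (c³)¹ = c³, (c³)² = c⁶, (c³)³ = c⁹, (c³)⁴ = c¹², (c³)⁵ = c, (c³)⁶ = c⁴, (c³)⁷ = c⁷, (c³)⁸ = c¹⁰, (c³)⁹ = c¹³, (c³)¹⁰ = c², (c³)¹¹ = c⁵, (c³)¹² = c⁸, (c³)¹³ = c¹¹, (c³)¹⁴ = e.
The smallest positive k with (c³)ᵏ = e is 14, so |⟨c³⟩| = 14.

Answer: 14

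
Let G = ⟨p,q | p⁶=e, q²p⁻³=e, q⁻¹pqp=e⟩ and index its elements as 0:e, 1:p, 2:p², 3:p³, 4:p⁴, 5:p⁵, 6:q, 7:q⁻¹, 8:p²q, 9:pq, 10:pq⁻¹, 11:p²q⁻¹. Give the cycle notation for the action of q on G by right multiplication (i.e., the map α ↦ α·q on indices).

(0 6 3 7)(1 9 4 10)(2 8 5 11)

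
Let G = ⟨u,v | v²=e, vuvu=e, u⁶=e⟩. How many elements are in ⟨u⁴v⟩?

|⟨u⁴v⟩| equals the order of u⁴v. Compute successive powers until reaching e:
  (u⁴v)¹ = u⁴v, (u⁴v)² = e.
The smallest positive k with (u⁴v)ᵏ = e is 2, so |⟨u⁴v⟩| = 2.

Answer: 2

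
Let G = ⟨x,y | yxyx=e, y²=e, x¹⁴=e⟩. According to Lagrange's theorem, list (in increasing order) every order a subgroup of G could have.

|G| = 28 = 2² · 7. By Lagrange's theorem the order of any subgroup divides 28; the divisors of 28 are 1, 2, 4, 7, 14, 28.

Answer: 1, 2, 4, 7, 14, 28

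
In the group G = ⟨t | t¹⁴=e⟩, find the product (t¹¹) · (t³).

Compute (t¹¹) · (t³) by multiplying left to right and reducing via the relations at each step:
  (t¹¹) · t³ = e

Answer: e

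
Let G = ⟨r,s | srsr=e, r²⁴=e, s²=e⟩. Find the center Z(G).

An element z ∈ Z(G) iff z commutes with every generator.
For example r¹² is central: (r¹²)·r = r¹³ = r·(r¹²); (r¹²)·s = r¹²s = s·(r¹²).
Whereas r ∉ Z(G) since r·s = rs ≠ r²³s = s·r.
Checking each of the 48 elements this way gives Z(G) = {e, r¹²}, of order 2.

Answer: {e, r¹²}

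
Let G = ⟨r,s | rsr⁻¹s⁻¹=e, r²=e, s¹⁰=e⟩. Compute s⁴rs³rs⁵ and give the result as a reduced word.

Multiply left to right, reducing at each step:
  (s⁴) · r = rs⁴
  (rs⁴) · s³ = rs⁷
  (rs⁷) · r = s⁷
  (s⁷) · s⁵ = s²

Answer: s²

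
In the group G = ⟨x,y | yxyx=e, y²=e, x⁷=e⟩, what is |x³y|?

Compute successive powers until reaching e:
  (x³y)¹ = x³y, (x³y)² = e.
The smallest positive k with (x³y)ᵏ = e is 2.

Answer: 2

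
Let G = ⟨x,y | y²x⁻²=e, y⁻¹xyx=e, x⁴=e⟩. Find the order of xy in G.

Compute successive powers until reaching e:
  (xy)¹ = xy, (xy)² = x², (xy)³ = xy⁻¹, (xy)⁴ = e.
The smallest positive k with (xy)ᵏ = e is 4.

Answer: 4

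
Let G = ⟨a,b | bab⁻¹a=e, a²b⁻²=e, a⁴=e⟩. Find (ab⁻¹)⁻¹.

The order of (ab⁻¹) is 4 (smallest k with (ab⁻¹)ᵏ = e), so (ab⁻¹)⁻¹ = (ab⁻¹)³ = ab.
Check: (ab⁻¹) · (ab) → (ab⁻¹) · a = b⁻¹;   (b⁻¹) · b = e, giving e as required.

Answer: ab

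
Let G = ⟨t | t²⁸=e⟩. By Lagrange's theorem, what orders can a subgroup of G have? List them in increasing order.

|G| = 28 = 2² · 7. By Lagrange's theorem the order of any subgroup divides 28; the divisors of 28 are 1, 2, 4, 7, 14, 28.

Answer: 1, 2, 4, 7, 14, 28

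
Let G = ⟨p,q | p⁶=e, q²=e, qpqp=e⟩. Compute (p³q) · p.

Compute (p³q) · p by multiplying left to right and reducing via the relations at each step:
  (p³q) · p = p²q

Answer: p²q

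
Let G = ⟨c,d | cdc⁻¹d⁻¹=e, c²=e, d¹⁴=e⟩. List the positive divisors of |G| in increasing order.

|G| = 28 = 2² · 7. By Lagrange's theorem the order of any subgroup divides 28; the divisors of 28 are 1, 2, 4, 7, 14, 28.

Answer: 1, 2, 4, 7, 14, 28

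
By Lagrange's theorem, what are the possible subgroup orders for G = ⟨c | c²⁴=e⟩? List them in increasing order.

|G| = 24 = 2³ · 3. By Lagrange's theorem the order of any subgroup divides 24; the divisors of 24 are 1, 2, 3, 4, 6, 8, 12, 24.

Answer: 1, 2, 3, 4, 6, 8, 12, 24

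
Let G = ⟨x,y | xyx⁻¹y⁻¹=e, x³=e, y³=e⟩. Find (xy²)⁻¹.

The order of (xy²) is 3 (smallest k with (xy²)ᵏ = e), so (xy²)⁻¹ = (xy²)² = x²y.
Check: (xy²) · (x²y) → (xy²) · x² = y²;   (y²) · y = e, giving e as required.

Answer: x²y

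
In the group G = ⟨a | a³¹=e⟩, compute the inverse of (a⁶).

The order of (a⁶) is 31 (smallest k with (a⁶)ᵏ = e), so (a⁶)⁻¹ = (a⁶)³⁰ = a²⁵.
Check: (a⁶) · (a²⁵) → (a⁶) · a²⁵ = e, giving e as required.

Answer: a²⁵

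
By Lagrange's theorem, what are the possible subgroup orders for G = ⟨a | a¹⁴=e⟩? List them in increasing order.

|G| = 14 = 2 · 7. By Lagrange's theorem the order of any subgroup divides 14; the divisors of 14 are 1, 2, 7, 14.

Answer: 1, 2, 7, 14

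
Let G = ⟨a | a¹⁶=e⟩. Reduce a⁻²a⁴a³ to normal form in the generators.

Multiply left to right, reducing at each step:
  (a¹⁴) · a⁴ = a²
  (a²) · a³ = a⁵

Answer: a⁵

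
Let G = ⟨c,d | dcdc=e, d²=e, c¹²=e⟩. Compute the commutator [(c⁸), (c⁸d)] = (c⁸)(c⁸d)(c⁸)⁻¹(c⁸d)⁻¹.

[(c⁸), (c⁸d)] = (c⁸)·(c⁸d)·(c⁸)⁻¹·(c⁸d)⁻¹.
  (c⁸) · (c⁸d) = c⁴d
  (c⁴d) · (c⁴) = d
  d · (c⁸d) = c⁴

Answer: c⁴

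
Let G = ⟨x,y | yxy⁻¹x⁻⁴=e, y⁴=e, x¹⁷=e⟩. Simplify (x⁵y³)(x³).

Compute (x⁵y³) · (x³) by multiplying left to right and reducing via the relations at each step:
  (x⁵y³) · x³ = x¹⁰y³

Answer: x¹⁰y³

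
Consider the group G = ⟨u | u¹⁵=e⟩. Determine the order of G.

G is generated by a single element, so G is cyclic. The relator gives u¹⁵ = e and no smaller power is forced to be e, so the 15 powers {e, u, u², u³, u⁴, u⁵, u⁶, u⁷, u⁸, u⁹, u¹², u¹³, u¹¹, u¹⁰, u¹⁴} are distinct. Hence |G| = 15.

Answer: 15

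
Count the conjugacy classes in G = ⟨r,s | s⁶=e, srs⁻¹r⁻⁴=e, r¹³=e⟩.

The conjugacy classes (representative and size) are:
  [e] (size 1), [r⁴] (size 6), [r¹¹] (size 6), [r⁷s] (size 13), [r⁸s²] (size 13), [r¹²s³] (size 13), [r⁵s⁴] (size 13), [r¹¹s⁵] (size 13).
Class equation: 1 + 6 + 6 + 13 + 13 + 13 + 13 + 13 = 78 = |G|. So G has 8 conjugacy classes.

Answer: 8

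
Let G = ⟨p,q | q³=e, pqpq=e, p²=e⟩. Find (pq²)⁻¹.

The order of (pq²) is 2 (smallest k with (pq²)ᵏ = e), so (pq²)⁻¹ = (pq²)¹ = pq².
Check: (pq²) · (pq²) → (pq²) · p = q;   q · q² = e, giving e as required.

Answer: pq²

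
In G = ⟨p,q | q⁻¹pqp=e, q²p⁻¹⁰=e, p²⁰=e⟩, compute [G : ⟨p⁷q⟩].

First find ord(p⁷q) by computing successive powers:
  (p⁷q)¹ = p⁷q, (p⁷q)² = p¹⁰, (p⁷q)³ = p⁷q⁻¹, (p⁷q)⁴ = e.
So |⟨p⁷q⟩| = ord(p⁷q) = 4. With |G| = 40, by Lagrange [G : ⟨p⁷q⟩] = 40/4 = 10.

Answer: 10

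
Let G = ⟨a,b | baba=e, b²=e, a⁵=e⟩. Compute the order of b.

Compute successive powers until reaching e:
  b¹ = b, b² = e.
The smallest positive k with bᵏ = e is 2.

Answer: 2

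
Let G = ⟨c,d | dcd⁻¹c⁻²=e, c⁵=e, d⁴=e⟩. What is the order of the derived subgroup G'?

G' = [G, G] is generated by all commutators. The generator-pair commutators are: [c, d] = c⁴.
The subgroup they normally generate is {e, c, c², c³, c⁴}, of order 5.
Check: |G/G'| = 20/5 = 4 is the order of the abelianisation.

Answer: 5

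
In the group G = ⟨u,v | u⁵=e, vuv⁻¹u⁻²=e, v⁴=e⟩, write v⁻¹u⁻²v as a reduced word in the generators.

Multiply left to right, reducing at each step:
  (v³) · u⁻² = u⁴v³
  (u⁴v³) · v = u⁴

Answer: u⁴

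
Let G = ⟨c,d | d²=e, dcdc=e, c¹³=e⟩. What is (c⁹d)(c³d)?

Compute (c⁹d) · (c³d) by multiplying left to right and reducing via the relations at each step:
  (c⁹d) · c³ = c⁶d
  (c⁶d) · d = c⁶

Answer: c⁶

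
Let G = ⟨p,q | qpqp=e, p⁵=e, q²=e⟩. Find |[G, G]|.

G' = [G, G] is generated by all commutators. The generator-pair commutators are: [p, q] = p².
The subgroup they normally generate is {e, p, p², p³, p⁴}, of order 5.
Check: |G/G'| = 10/5 = 2 is the order of the abelianisation.

Answer: 5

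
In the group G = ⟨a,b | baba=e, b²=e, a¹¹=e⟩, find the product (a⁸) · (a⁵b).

Compute (a⁸) · (a⁵b) by multiplying left to right and reducing via the relations at each step:
  (a⁸) · a⁵ = a²
  (a²) · b = a²b

Answer: a²b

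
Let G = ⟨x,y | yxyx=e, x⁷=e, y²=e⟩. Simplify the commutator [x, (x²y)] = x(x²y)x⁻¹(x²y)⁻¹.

[x, (x²y)] = x·(x²y)·x⁻¹·(x²y)⁻¹.
  x · (x²y) = x³y
  (x³y) · (x⁶) = x⁴y
  (x⁴y) · (x²y) = x²

Answer: x²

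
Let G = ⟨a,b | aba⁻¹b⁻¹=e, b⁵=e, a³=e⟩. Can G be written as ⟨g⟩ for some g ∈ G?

|G| = 15. The element ab has order 15 (its powers give 15 distinct elements), so ⟨ab⟩ = G and G is cyclic.

Answer: Yes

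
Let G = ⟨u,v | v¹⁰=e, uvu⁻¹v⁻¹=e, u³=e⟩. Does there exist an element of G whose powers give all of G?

|G| = 30. The element uv has order 30 (its powers give 30 distinct elements), so ⟨uv⟩ = G and G is cyclic.

Answer: Yes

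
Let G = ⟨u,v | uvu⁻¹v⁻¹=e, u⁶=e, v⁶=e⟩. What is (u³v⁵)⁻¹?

The order of (u³v⁵) is 6 (smallest k with (u³v⁵)ᵏ = e), so (u³v⁵)⁻¹ = (u³v⁵)⁵ = u³v.
Check: (u³v⁵) · (u³v) → (u³v⁵) · u³ = v⁵;   (v⁵) · v = e, giving e as required.

Answer: u³v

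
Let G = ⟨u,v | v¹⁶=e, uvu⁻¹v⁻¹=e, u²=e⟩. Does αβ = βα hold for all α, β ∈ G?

Each pair of generators commutes: u·v = uv = v·u. Since the generators pairwise commute, every element of G commutes with every other, so G is abelian.

Answer: Yes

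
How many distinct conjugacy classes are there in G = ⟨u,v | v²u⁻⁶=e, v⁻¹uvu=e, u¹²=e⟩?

The conjugacy classes (representative and size) are:
  [e] (size 1), [u¹¹] (size 2), [u²] (size 2), [u⁹] (size 2), [u⁴] (size 2), [u⁵] (size 2), [u⁶] (size 1), [u²v] (size 6), [uv] (size 6).
Class equation: 1 + 2 + 2 + 2 + 2 + 2 + 1 + 6 + 6 = 24 = |G|. So G has 9 conjugacy classes.

Answer: 9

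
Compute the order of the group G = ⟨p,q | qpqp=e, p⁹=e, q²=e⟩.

Enumerate words in the generators, reducing via the relations: the distinct elements are
  {e, p, q, pq, p², p³, p⁴, p⁵, p⁶, p⁷, p⁸, p²q, p³q, p⁴q, p⁵q, p⁶q, p⁷q, p⁸q}.
No further products give new elements, so |G| = 18.

Answer: 18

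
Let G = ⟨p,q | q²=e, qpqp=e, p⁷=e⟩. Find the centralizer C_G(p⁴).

⟨p⁴⟩ ⊆ C_G(p⁴) since powers of p⁴ commute with p⁴; so |C_G(p⁴)| ≥ |⟨p⁴⟩| = 7.
By orbit–stabilizer, |C_G(p⁴)| = |G| / |conj. class of p⁴| = 14 / 2 = 7.
The 7 elements commuting with p⁴ are {e, p, p², p³, p⁴, p⁵, p⁶}.

Answer: {e, p, p², p³, p⁴, p⁵, p⁶}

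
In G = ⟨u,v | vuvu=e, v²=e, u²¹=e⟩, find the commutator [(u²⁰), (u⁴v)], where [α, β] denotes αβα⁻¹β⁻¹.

[(u²⁰), (u⁴v)] = (u²⁰)·(u⁴v)·(u²⁰)⁻¹·(u⁴v)⁻¹.
  (u²⁰) · (u⁴v) = u³v
  (u³v) · u = u²v
  (u²v) · (u⁴v) = u¹⁹

Answer: u¹⁹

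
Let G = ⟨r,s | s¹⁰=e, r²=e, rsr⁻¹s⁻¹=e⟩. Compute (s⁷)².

Compute successive powers of (s⁷), reducing at each step:
  (s⁷)²: (s⁷) · s⁷ = s⁴

Answer: s⁴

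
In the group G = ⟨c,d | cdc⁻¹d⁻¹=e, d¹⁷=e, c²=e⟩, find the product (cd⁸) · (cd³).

Compute (cd⁸) · (cd³) by multiplying left to right and reducing via the relations at each step:
  (cd⁸) · c = d⁸
  (d⁸) · d³ = d¹¹

Answer: d¹¹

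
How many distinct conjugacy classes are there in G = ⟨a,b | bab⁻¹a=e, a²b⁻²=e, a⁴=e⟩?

The conjugacy classes (representative and size) are:
  [e] (size 1), [a³] (size 2), [a²] (size 1), [b⁻¹] (size 2), [ab] (size 2).
Class equation: 1 + 2 + 1 + 2 + 2 = 8 = |G|. So G has 5 conjugacy classes.

Answer: 5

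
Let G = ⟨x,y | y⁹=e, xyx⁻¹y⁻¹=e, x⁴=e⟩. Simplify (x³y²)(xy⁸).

Compute (x³y²) · (xy⁸) by multiplying left to right and reducing via the relations at each step:
  (x³y²) · x = y²
  (y²) · y⁸ = y

Answer: y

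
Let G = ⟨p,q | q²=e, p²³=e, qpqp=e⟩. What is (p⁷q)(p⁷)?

Compute (p⁷q) · (p⁷) by multiplying left to right and reducing via the relations at each step:
  (p⁷q) · p⁷ = q

Answer: q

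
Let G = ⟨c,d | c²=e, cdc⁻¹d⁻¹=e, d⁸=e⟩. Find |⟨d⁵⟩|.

|⟨d⁵⟩| equals the order of d⁵. Compute successive powers until reaching e:
  (d⁵)¹ = d⁵, (d⁵)² = d², (d⁵)³ = d⁷, (d⁵)⁴ = d⁴, (d⁵)⁵ = d, (d⁵)⁶ = d⁶, (d⁵)⁷ = d³, (d⁵)⁸ = e.
The smallest positive k with (d⁵)ᵏ = e is 8, so |⟨d⁵⟩| = 8.

Answer: 8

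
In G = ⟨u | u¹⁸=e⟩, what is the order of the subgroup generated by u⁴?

|⟨u⁴⟩| equals the order of u⁴. Compute successive powers until reaching e:
  (u⁴)¹ = u⁴, (u⁴)² = u⁸, (u⁴)³ = u¹², (u⁴)⁴ = u¹⁶, (u⁴)⁵ = u², (u⁴)⁶ = u⁶, (u⁴)⁷ = u¹⁰, (u⁴)⁸ = u¹⁴, (u⁴)⁹ = e.
The smallest positive k with (u⁴)ᵏ = e is 9, so |⟨u⁴⟩| = 9.

Answer: 9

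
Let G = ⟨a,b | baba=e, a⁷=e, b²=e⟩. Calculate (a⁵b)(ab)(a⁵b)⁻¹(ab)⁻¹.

[(a⁵b), (ab)] = (a⁵b)·(ab)·(a⁵b)⁻¹·(ab)⁻¹.
  (a⁵b) · (ab) = a⁴
  (a⁴) · (a⁵b) = a²b
  (a²b) · (ab) = a

Answer: a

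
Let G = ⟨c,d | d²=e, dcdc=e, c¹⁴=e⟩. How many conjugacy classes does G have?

The conjugacy classes (representative and size) are:
  [e] (size 1), [c¹³] (size 2), [c²] (size 2), [c³] (size 2), [c¹⁰] (size 2), [c⁵] (size 2), [c⁸] (size 2), [c⁷] (size 1), [c⁶d] (size 7), [c⁹d] (size 7).
Class equation: 1 + 2 + 2 + 2 + 2 + 2 + 2 + 1 + 7 + 7 = 28 = |G|. So G has 10 conjugacy classes.

Answer: 10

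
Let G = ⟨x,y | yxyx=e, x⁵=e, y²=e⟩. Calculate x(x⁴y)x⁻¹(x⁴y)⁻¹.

[x, (x⁴y)] = x·(x⁴y)·x⁻¹·(x⁴y)⁻¹.
  x · (x⁴y) = y
  y · (x⁴) = xy
  (xy) · (x⁴y) = x²

Answer: x²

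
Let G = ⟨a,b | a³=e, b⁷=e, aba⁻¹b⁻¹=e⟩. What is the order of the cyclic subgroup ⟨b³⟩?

|⟨b³⟩| equals the order of b³. Compute successive powers until reaching e:
  (b³)¹ = b³, (b³)² = b⁶, (b³)³ = b², (b³)⁴ = b⁵, (b³)⁵ = b, (b³)⁶ = b⁴, (b³)⁷ = e.
The smallest positive k with (b³)ᵏ = e is 7, so |⟨b³⟩| = 7.

Answer: 7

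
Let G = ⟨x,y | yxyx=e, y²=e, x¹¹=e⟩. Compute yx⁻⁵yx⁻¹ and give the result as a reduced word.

Multiply left to right, reducing at each step:
  y · x⁻⁵ = x⁵y
  (x⁵y) · y = x⁵
  (x⁵) · x⁻¹ = x⁴

Answer: x⁴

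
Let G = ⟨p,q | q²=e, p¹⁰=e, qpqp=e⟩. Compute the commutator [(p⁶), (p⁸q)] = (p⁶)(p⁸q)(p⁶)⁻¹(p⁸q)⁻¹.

[(p⁶), (p⁸q)] = (p⁶)·(p⁸q)·(p⁶)⁻¹·(p⁸q)⁻¹.
  (p⁶) · (p⁸q) = p⁴q
  (p⁴q) · (p⁴) = q
  q · (p⁸q) = p²

Answer: p²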